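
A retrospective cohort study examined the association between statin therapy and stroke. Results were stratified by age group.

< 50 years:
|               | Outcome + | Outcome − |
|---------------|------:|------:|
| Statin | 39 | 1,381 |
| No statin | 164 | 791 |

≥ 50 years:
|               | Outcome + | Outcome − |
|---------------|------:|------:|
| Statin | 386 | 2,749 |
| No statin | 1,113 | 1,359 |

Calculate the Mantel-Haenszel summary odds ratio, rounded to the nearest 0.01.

OR_MH = Σ(aᵢdᵢ/nᵢ) / Σ(bᵢcᵢ/nᵢ), where nᵢ is the stratum total.
Stratum 1 (< 50 years): n = 2375; a·d/n = 39·791/2375 = 12.9891; b·c/n = 1381·164/2375 = 95.3617
Stratum 2 (≥ 50 years): n = 5607; a·d/n = 386·1359/5607 = 93.5570; b·c/n = 2749·1113/5607 = 545.6816
OR_MH = (12.9891 + 93.5570) / (95.3617 + 545.6816) = 106.5460 / 641.0433 = 0.16621

0.17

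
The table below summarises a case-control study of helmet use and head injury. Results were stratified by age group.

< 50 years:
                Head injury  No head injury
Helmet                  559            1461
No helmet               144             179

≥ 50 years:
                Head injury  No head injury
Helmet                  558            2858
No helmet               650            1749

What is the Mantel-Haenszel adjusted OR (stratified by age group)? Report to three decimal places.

OR_MH = Σ(aᵢdᵢ/nᵢ) / Σ(bᵢcᵢ/nᵢ), where nᵢ is the stratum total.
Stratum 1 (< 50 years): n = 2343; a·d/n = 559·179/2343 = 42.7064; b·c/n = 1461·144/2343 = 89.7926
Stratum 2 (≥ 50 years): n = 5815; a·d/n = 558·1749/5815 = 167.8318; b·c/n = 2858·650/5815 = 319.4669
OR_MH = (42.7064 + 167.8318) / (89.7926 + 319.4669) = 210.5382 / 409.2595 = 0.51444

0.514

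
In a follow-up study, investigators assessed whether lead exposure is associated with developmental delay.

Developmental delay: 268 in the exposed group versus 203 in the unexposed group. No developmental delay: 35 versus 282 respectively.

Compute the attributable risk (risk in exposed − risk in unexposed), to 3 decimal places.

0.466

From the description: a = 268, b = 35, c = 203, d = 282.
Risk in exposed = 268/303 = 0.884488; risk in unexposed = 203/485 = 0.418557.
Risk difference = 0.884488 − 0.418557 = 0.465932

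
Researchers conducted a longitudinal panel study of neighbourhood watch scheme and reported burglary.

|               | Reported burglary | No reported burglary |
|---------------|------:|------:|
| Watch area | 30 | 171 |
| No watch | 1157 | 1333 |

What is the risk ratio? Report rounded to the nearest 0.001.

Cells: a = 30, b = 171, c = 1157, d = 1333.
Risk in exposed = 30/201 = 0.14925; risk in unexposed = 1157/2490 = 0.46466.
RR = 0.14925 / 0.46466 = 0.32121
The risk is 68% lower among the exposed than among the unexposed.

0.321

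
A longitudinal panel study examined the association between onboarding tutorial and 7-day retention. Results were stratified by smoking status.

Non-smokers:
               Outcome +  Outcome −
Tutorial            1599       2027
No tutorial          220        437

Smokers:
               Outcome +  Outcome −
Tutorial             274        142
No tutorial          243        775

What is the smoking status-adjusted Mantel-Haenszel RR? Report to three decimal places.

RR_MH = Σ(aᵢ·n₀ᵢ/nᵢ) / Σ(cᵢ·n₁ᵢ/nᵢ), with n₁ᵢ = aᵢ+bᵢ (exposed), n₀ᵢ = cᵢ+dᵢ (unexposed), nᵢ = n₁ᵢ+n₀ᵢ.
Stratum 1 (Non-smokers): n₁ = 3626, n₀ = 657, n = 4283; a·n₀/n = 1599·657/4283 = 245.2820; c·n₁/n = 220·3626/4283 = 186.2526
Stratum 2 (Smokers): n₁ = 416, n₀ = 1018, n = 1434; a·n₀/n = 274·1018/1434 = 194.5132; c·n₁/n = 243·416/1434 = 70.4937
RR_MH = (245.2820 + 194.5132) / (186.2526 + 70.4937) = 439.7953 / 256.7464 = 1.71296

1.713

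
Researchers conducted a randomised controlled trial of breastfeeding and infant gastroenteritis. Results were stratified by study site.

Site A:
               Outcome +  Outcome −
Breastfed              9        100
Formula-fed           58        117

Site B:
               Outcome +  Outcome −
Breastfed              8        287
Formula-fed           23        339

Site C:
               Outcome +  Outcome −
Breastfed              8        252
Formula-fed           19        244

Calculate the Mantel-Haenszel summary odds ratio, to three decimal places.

0.292

OR_MH = Σ(aᵢdᵢ/nᵢ) / Σ(bᵢcᵢ/nᵢ), where nᵢ is the stratum total.
Stratum 1 (Site A): n = 284; a·d/n = 9·117/284 = 3.7077; b·c/n = 100·58/284 = 20.4225
Stratum 2 (Site B): n = 657; a·d/n = 8·339/657 = 4.1279; b·c/n = 287·23/657 = 10.0472
Stratum 3 (Site C): n = 523; a·d/n = 8·244/523 = 3.7323; b·c/n = 252·19/523 = 9.1549
OR_MH = (3.7077 + 4.1279 + 3.7323) / (20.4225 + 10.0472 + 9.1549) = 11.5679 / 39.6246 = 0.29194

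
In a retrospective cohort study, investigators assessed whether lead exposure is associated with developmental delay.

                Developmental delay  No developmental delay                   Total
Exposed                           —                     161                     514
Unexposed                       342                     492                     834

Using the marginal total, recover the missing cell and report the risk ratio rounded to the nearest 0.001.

1.675

The missing cell is in the exposed row: 514 − 161 = 353.
So a = 353, b = 161, c = 342, d = 492.
RR = [a/(a+b)] / [c/(c+d)] = (353/514) / (342/834) = 0.68677/0.41007 = 1.67476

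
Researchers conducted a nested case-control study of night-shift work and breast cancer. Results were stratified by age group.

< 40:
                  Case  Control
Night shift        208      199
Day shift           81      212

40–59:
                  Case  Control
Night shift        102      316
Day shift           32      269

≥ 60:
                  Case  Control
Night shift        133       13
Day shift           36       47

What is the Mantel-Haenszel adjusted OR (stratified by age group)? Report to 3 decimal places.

3.282

OR_MH = Σ(aᵢdᵢ/nᵢ) / Σ(bᵢcᵢ/nᵢ), where nᵢ is the stratum total.
Stratum 1 (< 40): n = 700; a·d/n = 208·212/700 = 62.9943; b·c/n = 199·81/700 = 23.0271
Stratum 2 (40–59): n = 719; a·d/n = 102·269/719 = 38.1613; b·c/n = 316·32/719 = 14.0640
Stratum 3 (≥ 60): n = 229; a·d/n = 133·47/229 = 27.2969; b·c/n = 13·36/229 = 2.0437
OR_MH = (62.9943 + 38.1613 + 27.2969) / (23.0271 + 14.0640 + 2.0437) = 128.4526 / 39.1348 = 3.28231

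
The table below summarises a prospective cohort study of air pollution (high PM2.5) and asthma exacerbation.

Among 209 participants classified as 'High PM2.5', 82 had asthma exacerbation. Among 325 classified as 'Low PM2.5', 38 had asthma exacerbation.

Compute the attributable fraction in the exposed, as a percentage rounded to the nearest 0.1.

From the description: a = 82, b = 127, c = 38, d = 287.
Risk in exposed = 82/209 = 0.39234; risk in unexposed = 38/325 = 0.11692.
RR = 0.39234/0.11692 = 3.35558
AR% = (RR − 1)/RR × 100 = (3.35558 − 1)/3.35558 × 100 = 70.1989%

70.2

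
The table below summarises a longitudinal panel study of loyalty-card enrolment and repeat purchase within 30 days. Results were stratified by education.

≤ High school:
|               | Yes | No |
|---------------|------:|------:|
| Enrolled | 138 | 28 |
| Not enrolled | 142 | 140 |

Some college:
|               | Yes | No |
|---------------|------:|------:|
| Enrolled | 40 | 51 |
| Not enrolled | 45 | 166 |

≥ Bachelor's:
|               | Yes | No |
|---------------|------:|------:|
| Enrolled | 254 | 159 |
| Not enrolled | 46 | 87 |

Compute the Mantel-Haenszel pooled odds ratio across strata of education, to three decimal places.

3.535

OR_MH = Σ(aᵢdᵢ/nᵢ) / Σ(bᵢcᵢ/nᵢ), where nᵢ is the stratum total.
Stratum 1 (≤ High school): n = 448; a·d/n = 138·140/448 = 43.1250; b·c/n = 28·142/448 = 8.8750
Stratum 2 (Some college): n = 302; a·d/n = 40·166/302 = 21.9868; b·c/n = 51·45/302 = 7.5993
Stratum 3 (≥ Bachelor's): n = 546; a·d/n = 254·87/546 = 40.4725; b·c/n = 159·46/546 = 13.3956
OR_MH = (43.1250 + 21.9868 + 40.4725) / (8.8750 + 7.5993 + 13.3956) = 105.5843 / 29.8699 = 3.53480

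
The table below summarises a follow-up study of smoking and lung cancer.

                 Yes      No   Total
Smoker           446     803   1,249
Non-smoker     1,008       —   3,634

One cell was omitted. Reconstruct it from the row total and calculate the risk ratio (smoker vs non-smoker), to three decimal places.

The missing cell is in the unexposed row: 3634 − 1008 = 2626.
So a = 446, b = 803, c = 1008, d = 2626.
RR = [a/(a+b)] / [c/(c+d)] = (446/1249) / (1008/3634) = 0.35709/0.27738 = 1.28735

1.287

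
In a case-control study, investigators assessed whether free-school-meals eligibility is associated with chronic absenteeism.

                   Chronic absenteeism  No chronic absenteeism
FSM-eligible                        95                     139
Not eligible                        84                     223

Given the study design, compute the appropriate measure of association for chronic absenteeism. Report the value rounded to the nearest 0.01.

Cells: a = 95, b = 139, c = 84, d = 223.
This is a case-control study: participants were sampled on outcome status, so risks in the source population cannot be estimated directly — relative risk is not valid here. The odds ratio is the appropriate measure.
OR = (a·d)/(b·c) = (95 × 223) / (139 × 84) = 21185 / 11676 = 1.81441

1.81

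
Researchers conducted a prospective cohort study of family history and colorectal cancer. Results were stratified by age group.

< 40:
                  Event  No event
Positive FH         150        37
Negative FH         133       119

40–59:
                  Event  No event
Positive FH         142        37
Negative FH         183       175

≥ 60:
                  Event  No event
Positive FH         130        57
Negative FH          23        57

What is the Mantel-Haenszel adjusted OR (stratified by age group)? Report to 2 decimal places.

3.99

OR_MH = Σ(aᵢdᵢ/nᵢ) / Σ(bᵢcᵢ/nᵢ), where nᵢ is the stratum total.
Stratum 1 (< 40): n = 439; a·d/n = 150·119/439 = 40.6606; b·c/n = 37·133/439 = 11.2096
Stratum 2 (40–59): n = 537; a·d/n = 142·175/537 = 46.2756; b·c/n = 37·183/537 = 12.6089
Stratum 3 (≥ 60): n = 267; a·d/n = 130·57/267 = 27.7528; b·c/n = 57·23/267 = 4.9101
OR_MH = (40.6606 + 46.2756 + 27.7528) / (11.2096 + 12.6089 + 4.9101) = 114.6890 / 28.7286 = 3.99215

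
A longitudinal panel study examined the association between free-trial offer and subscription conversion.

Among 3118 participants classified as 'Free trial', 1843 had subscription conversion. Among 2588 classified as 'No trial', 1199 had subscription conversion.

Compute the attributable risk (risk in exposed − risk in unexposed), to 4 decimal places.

0.1278

From the description: a = 1843, b = 1275, c = 1199, d = 1389.
Risk in exposed = 1843/3118 = 0.591084; risk in unexposed = 1199/2588 = 0.463292.
Risk difference = 0.591084 − 0.463292 = 0.127792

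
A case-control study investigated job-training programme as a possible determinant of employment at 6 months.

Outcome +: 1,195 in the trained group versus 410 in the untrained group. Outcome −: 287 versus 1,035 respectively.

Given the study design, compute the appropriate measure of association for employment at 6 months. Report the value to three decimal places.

10.511

From the description: a = 1195, b = 287, c = 410, d = 1035.
This is a case-control study: participants were sampled on outcome status, so risks in the source population cannot be estimated directly — relative risk is not valid here. The odds ratio is the appropriate measure.
OR = (a·d)/(b·c) = (1195 × 1035) / (287 × 410) = 1236825 / 117670 = 10.51096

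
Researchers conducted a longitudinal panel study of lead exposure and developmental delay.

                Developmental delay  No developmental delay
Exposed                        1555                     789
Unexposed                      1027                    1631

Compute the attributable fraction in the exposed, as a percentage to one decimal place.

41.8

Cells: a = 1555, b = 789, c = 1027, d = 1631.
Risk in exposed = 1555/2344 = 0.66340; risk in unexposed = 1027/2658 = 0.38638.
RR = 0.66340/0.38638 = 1.71695
AR% = (RR − 1)/RR × 100 = (1.71695 − 1)/1.71695 × 100 = 41.7571%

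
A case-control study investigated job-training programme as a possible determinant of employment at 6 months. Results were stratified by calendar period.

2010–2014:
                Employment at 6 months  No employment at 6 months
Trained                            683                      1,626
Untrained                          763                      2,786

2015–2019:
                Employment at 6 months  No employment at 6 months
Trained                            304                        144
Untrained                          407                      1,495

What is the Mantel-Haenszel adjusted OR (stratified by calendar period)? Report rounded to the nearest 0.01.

OR_MH = Σ(aᵢdᵢ/nᵢ) / Σ(bᵢcᵢ/nᵢ), where nᵢ is the stratum total.
Stratum 1 (2010–2014): n = 5858; a·d/n = 683·2786/5858 = 324.8272; b·c/n = 1626·763/5858 = 211.7853
Stratum 2 (2015–2019): n = 2350; a·d/n = 304·1495/2350 = 193.3957; b·c/n = 144·407/2350 = 24.9396
OR_MH = (324.8272 + 193.3957) / (211.7853 + 24.9396) = 518.2230 / 236.7248 = 2.18914

2.19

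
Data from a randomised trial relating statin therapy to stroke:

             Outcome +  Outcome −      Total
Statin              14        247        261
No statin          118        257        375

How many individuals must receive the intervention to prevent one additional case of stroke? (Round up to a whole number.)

4

Risk in treated group = 14/261 = 0.05364; risk in control = 118/375 = 0.31467.
Absolute risk reduction = 0.31467 − 0.05364 = 0.26103
NNT = 1 / ARR = 1 / 0.26103 = 3.831 → round up → 4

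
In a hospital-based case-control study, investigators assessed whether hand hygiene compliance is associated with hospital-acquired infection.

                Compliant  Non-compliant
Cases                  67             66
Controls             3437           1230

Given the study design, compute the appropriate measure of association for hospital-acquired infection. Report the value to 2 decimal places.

0.36

Reading the table with exposure as columns: a = 67 (Compliant, case), b = 3437 (Compliant, non-case), c = 66 (Non-compliant, case), d = 1230.
This is a hospital-based case-control study: participants were sampled on outcome status, so risks in the source population cannot be estimated directly — relative risk is not valid here. The odds ratio is the appropriate measure.
OR = (a·d)/(b·c) = (67 × 1230) / (3437 × 66) = 82410 / 226842 = 0.36329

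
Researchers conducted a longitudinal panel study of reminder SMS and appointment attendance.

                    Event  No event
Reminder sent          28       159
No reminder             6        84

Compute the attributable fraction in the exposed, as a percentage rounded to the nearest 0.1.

Cells: a = 28, b = 159, c = 6, d = 84.
Risk in exposed = 28/187 = 0.14973; risk in unexposed = 6/90 = 0.06667.
RR = 0.14973/0.06667 = 2.24599
AR% = (RR − 1)/RR × 100 = (2.24599 − 1)/2.24599 × 100 = 55.4762%

55.5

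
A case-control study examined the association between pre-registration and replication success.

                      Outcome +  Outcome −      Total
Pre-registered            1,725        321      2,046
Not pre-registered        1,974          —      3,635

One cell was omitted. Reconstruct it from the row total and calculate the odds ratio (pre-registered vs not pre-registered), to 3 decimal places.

4.522

The missing cell is in the unexposed row: 3635 − 1974 = 1661.
So a = 1725, b = 321, c = 1974, d = 1661.
OR = (a·d)/(b·c) = (1725 × 1661) / (321 × 1974) = 2865225 / 633654 = 4.52175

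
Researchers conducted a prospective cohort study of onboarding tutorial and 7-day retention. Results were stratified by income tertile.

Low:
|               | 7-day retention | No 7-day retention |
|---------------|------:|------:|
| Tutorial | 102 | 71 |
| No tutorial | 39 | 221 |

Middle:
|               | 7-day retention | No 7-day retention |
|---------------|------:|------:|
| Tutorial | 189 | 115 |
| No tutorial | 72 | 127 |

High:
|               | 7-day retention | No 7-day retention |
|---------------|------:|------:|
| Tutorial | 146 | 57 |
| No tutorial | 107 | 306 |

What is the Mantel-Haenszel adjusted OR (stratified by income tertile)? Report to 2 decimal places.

OR_MH = Σ(aᵢdᵢ/nᵢ) / Σ(bᵢcᵢ/nᵢ), where nᵢ is the stratum total.
Stratum 1 (Low): n = 433; a·d/n = 102·221/433 = 52.0600; b·c/n = 71·39/433 = 6.3949
Stratum 2 (Middle): n = 503; a·d/n = 189·127/503 = 47.7197; b·c/n = 115·72/503 = 16.4612
Stratum 3 (High): n = 616; a·d/n = 146·306/616 = 72.5260; b·c/n = 57·107/616 = 9.9010
OR_MH = (52.0600 + 47.7197 + 72.5260) / (6.3949 + 16.4612 + 9.9010) = 172.3057 / 32.7571 = 5.26010

5.26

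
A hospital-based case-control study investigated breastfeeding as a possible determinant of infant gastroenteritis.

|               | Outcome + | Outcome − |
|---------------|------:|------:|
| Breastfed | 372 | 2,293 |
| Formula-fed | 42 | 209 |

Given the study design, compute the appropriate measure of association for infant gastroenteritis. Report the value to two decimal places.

Cells: a = 372, b = 2293, c = 42, d = 209.
This is a hospital-based case-control study: participants were sampled on outcome status, so risks in the source population cannot be estimated directly — relative risk is not valid here. The odds ratio is the appropriate measure.
OR = (a·d)/(b·c) = (372 × 209) / (2293 × 42) = 77748 / 96306 = 0.80730

0.81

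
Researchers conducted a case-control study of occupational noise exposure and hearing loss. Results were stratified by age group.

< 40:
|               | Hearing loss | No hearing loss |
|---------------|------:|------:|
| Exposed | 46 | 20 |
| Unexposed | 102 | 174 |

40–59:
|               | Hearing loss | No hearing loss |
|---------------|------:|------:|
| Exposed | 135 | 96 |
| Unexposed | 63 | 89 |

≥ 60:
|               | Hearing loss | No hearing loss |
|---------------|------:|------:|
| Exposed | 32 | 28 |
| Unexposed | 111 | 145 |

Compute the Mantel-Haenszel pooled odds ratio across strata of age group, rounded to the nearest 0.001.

2.199

OR_MH = Σ(aᵢdᵢ/nᵢ) / Σ(bᵢcᵢ/nᵢ), where nᵢ is the stratum total.
Stratum 1 (< 40): n = 342; a·d/n = 46·174/342 = 23.4035; b·c/n = 20·102/342 = 5.9649
Stratum 2 (40–59): n = 383; a·d/n = 135·89/383 = 31.3708; b·c/n = 96·63/383 = 15.7911
Stratum 3 (≥ 60): n = 316; a·d/n = 32·145/316 = 14.6835; b·c/n = 28·111/316 = 9.8354
OR_MH = (23.4035 + 31.3708 + 14.6835) / (5.9649 + 15.7911 + 9.8354) = 69.4578 / 31.5915 = 2.19862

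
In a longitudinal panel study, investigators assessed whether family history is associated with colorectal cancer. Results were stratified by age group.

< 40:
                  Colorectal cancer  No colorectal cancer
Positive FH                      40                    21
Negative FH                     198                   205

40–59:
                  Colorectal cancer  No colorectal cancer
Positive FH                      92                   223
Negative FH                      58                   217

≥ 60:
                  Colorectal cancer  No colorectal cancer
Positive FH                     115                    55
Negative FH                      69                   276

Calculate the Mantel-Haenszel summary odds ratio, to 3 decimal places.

OR_MH = Σ(aᵢdᵢ/nᵢ) / Σ(bᵢcᵢ/nᵢ), where nᵢ is the stratum total.
Stratum 1 (< 40): n = 464; a·d/n = 40·205/464 = 17.6724; b·c/n = 21·198/464 = 8.9612
Stratum 2 (40–59): n = 590; a·d/n = 92·217/590 = 33.8373; b·c/n = 223·58/590 = 21.9220
Stratum 3 (≥ 60): n = 515; a·d/n = 115·276/515 = 61.6311; b·c/n = 55·69/515 = 7.3689
OR_MH = (17.6724 + 33.8373 + 61.6311) / (8.9612 + 21.9220 + 7.3689) = 113.1408 / 38.2522 = 2.95776

2.958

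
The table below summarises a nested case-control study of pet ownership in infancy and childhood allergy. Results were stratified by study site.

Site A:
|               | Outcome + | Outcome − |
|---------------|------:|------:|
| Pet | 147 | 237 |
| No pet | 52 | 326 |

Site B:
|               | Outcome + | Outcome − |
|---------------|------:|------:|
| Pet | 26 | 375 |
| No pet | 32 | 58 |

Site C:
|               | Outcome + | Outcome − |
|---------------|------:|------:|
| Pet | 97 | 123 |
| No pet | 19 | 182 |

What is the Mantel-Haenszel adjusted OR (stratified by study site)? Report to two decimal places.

2.34

OR_MH = Σ(aᵢdᵢ/nᵢ) / Σ(bᵢcᵢ/nᵢ), where nᵢ is the stratum total.
Stratum 1 (Site A): n = 762; a·d/n = 147·326/762 = 62.8898; b·c/n = 237·52/762 = 16.1732
Stratum 2 (Site B): n = 491; a·d/n = 26·58/491 = 3.0713; b·c/n = 375·32/491 = 24.4399
Stratum 3 (Site C): n = 421; a·d/n = 97·182/421 = 41.9335; b·c/n = 123·19/421 = 5.5511
OR_MH = (62.8898 + 3.0713 + 41.9335) / (16.1732 + 24.4399 + 5.5511) = 107.8945 / 46.1642 = 2.33719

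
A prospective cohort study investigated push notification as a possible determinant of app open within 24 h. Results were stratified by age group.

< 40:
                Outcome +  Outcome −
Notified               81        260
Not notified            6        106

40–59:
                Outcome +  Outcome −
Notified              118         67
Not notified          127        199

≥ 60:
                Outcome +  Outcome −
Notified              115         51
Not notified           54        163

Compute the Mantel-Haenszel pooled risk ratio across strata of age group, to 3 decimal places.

RR_MH = Σ(aᵢ·n₀ᵢ/nᵢ) / Σ(cᵢ·n₁ᵢ/nᵢ), with n₁ᵢ = aᵢ+bᵢ (exposed), n₀ᵢ = cᵢ+dᵢ (unexposed), nᵢ = n₁ᵢ+n₀ᵢ.
Stratum 1 (< 40): n₁ = 341, n₀ = 112, n = 453; a·n₀/n = 81·112/453 = 20.0265; c·n₁/n = 6·341/453 = 4.5166
Stratum 2 (40–59): n₁ = 185, n₀ = 326, n = 511; a·n₀/n = 118·326/511 = 75.2798; c·n₁/n = 127·185/511 = 45.9785
Stratum 3 (≥ 60): n₁ = 166, n₀ = 217, n = 383; a·n₀/n = 115·217/383 = 65.1567; c·n₁/n = 54·166/383 = 23.4047
RR_MH = (20.0265 + 75.2798 + 65.1567) / (4.5166 + 45.9785 + 23.4047) = 160.4630 / 73.8997 = 2.17136

2.171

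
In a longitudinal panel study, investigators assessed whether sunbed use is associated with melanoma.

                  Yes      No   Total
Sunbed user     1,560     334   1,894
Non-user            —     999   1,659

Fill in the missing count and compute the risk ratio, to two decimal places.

The missing cell is in the unexposed row: 1659 − 999 = 660.
So a = 1560, b = 334, c = 660, d = 999.
RR = [a/(a+b)] / [c/(c+d)] = (1560/1894) / (660/1659) = 0.82365/0.39783 = 2.07037

2.07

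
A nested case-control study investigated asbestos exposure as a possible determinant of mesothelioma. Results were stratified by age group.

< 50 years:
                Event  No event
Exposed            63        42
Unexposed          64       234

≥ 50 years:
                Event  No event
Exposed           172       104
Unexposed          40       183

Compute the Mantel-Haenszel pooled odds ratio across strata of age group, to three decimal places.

OR_MH = Σ(aᵢdᵢ/nᵢ) / Σ(bᵢcᵢ/nᵢ), where nᵢ is the stratum total.
Stratum 1 (< 50 years): n = 403; a·d/n = 63·234/403 = 36.5806; b·c/n = 42·64/403 = 6.6700
Stratum 2 (≥ 50 years): n = 499; a·d/n = 172·183/499 = 63.0782; b·c/n = 104·40/499 = 8.3367
OR_MH = (36.5806 + 63.0782) / (6.6700 + 8.3367) = 99.6588 / 15.0066 = 6.64098

6.641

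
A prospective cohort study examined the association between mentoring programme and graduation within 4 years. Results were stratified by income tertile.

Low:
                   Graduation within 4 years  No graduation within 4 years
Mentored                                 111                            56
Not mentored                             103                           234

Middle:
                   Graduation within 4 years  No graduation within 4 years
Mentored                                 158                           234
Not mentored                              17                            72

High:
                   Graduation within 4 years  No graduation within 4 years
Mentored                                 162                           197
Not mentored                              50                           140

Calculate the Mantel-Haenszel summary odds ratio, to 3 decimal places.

OR_MH = Σ(aᵢdᵢ/nᵢ) / Σ(bᵢcᵢ/nᵢ), where nᵢ is the stratum total.
Stratum 1 (Low): n = 504; a·d/n = 111·234/504 = 51.5357; b·c/n = 56·103/504 = 11.4444
Stratum 2 (Middle): n = 481; a·d/n = 158·72/481 = 23.6507; b·c/n = 234·17/481 = 8.2703
Stratum 3 (High): n = 549; a·d/n = 162·140/549 = 41.3115; b·c/n = 197·50/549 = 17.9417
OR_MH = (51.5357 + 23.6507 + 41.3115) / (11.4444 + 8.2703 + 17.9417) = 116.4979 / 37.6564 = 3.09371

3.094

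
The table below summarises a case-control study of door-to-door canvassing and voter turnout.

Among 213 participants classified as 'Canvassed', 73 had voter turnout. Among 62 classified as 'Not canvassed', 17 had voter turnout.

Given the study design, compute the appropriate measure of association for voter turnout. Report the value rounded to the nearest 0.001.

1.380

From the description: a = 73, b = 140, c = 17, d = 45.
This is a case-control study: participants were sampled on outcome status, so risks in the source population cannot be estimated directly — relative risk is not valid here. The odds ratio is the appropriate measure.
OR = (a·d)/(b·c) = (73 × 45) / (140 × 17) = 3285 / 2380 = 1.38025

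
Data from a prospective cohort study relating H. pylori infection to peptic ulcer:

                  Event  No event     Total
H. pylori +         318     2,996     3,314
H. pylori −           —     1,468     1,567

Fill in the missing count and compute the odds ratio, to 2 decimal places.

1.57

The missing cell is in the unexposed row: 1567 − 1468 = 99.
So a = 318, b = 2996, c = 99, d = 1468.
OR = (a·d)/(b·c) = (318 × 1468) / (2996 × 99) = 466824 / 296604 = 1.57390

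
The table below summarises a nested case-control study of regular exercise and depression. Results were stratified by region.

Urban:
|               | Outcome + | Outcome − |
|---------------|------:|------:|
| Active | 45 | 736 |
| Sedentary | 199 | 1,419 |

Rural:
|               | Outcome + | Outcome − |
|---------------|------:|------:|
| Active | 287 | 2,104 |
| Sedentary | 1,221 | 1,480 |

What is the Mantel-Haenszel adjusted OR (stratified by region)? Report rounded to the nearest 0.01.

0.19

OR_MH = Σ(aᵢdᵢ/nᵢ) / Σ(bᵢcᵢ/nᵢ), where nᵢ is the stratum total.
Stratum 1 (Urban): n = 2399; a·d/n = 45·1419/2399 = 26.6173; b·c/n = 736·199/2399 = 61.0521
Stratum 2 (Rural): n = 5092; a·d/n = 287·1480/5092 = 83.4171; b·c/n = 2104·1221/5092 = 504.5137
OR_MH = (26.6173 + 83.4171) / (61.0521 + 504.5137) = 110.0345 / 565.5659 = 0.19456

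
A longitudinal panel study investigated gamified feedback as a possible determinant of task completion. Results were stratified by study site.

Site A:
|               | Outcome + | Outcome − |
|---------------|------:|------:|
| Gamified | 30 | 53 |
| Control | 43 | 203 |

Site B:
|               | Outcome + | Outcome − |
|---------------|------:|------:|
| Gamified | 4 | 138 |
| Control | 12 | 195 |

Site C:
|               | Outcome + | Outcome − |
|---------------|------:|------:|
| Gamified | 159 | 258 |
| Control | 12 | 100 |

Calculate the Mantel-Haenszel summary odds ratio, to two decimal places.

2.90

OR_MH = Σ(aᵢdᵢ/nᵢ) / Σ(bᵢcᵢ/nᵢ), where nᵢ is the stratum total.
Stratum 1 (Site A): n = 329; a·d/n = 30·203/329 = 18.5106; b·c/n = 53·43/329 = 6.9271
Stratum 2 (Site B): n = 349; a·d/n = 4·195/349 = 2.2350; b·c/n = 138·12/349 = 4.7450
Stratum 3 (Site C): n = 529; a·d/n = 159·100/529 = 30.0567; b·c/n = 258·12/529 = 5.8526
OR_MH = (18.5106 + 2.2350 + 30.0567) / (6.9271 + 4.7450 + 5.8526) = 50.8023 / 17.5246 = 2.89892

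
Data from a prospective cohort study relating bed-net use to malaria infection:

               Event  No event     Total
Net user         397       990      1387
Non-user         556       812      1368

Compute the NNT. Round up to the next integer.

9

Risk in treated group = 397/1387 = 0.28623; risk in control = 556/1368 = 0.40643.
Absolute risk reduction = 0.40643 − 0.28623 = 0.12020
NNT = 1 / ARR = 1 / 0.12020 = 8.319 → round up → 9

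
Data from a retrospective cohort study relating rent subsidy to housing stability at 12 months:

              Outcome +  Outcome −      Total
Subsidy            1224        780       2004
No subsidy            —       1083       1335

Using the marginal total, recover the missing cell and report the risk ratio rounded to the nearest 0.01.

3.24

The missing cell is in the unexposed row: 1335 − 1083 = 252.
So a = 1224, b = 780, c = 252, d = 1083.
RR = [a/(a+b)] / [c/(c+d)] = (1224/2004) / (252/1335) = 0.61078/0.18876 = 3.23567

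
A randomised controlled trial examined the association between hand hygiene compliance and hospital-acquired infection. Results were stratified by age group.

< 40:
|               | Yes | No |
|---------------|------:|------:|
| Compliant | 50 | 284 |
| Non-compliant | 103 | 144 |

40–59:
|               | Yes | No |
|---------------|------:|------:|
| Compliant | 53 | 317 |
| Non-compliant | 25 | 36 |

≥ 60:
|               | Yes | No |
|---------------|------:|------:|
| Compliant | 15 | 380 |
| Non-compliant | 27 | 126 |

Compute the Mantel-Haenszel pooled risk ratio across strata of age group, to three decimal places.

0.329

RR_MH = Σ(aᵢ·n₀ᵢ/nᵢ) / Σ(cᵢ·n₁ᵢ/nᵢ), with n₁ᵢ = aᵢ+bᵢ (exposed), n₀ᵢ = cᵢ+dᵢ (unexposed), nᵢ = n₁ᵢ+n₀ᵢ.
Stratum 1 (< 40): n₁ = 334, n₀ = 247, n = 581; a·n₀/n = 50·247/581 = 21.2565; c·n₁/n = 103·334/581 = 59.2117
Stratum 2 (40–59): n₁ = 370, n₀ = 61, n = 431; a·n₀/n = 53·61/431 = 7.5012; c·n₁/n = 25·370/431 = 21.4617
Stratum 3 (≥ 60): n₁ = 395, n₀ = 153, n = 548; a·n₀/n = 15·153/548 = 4.1880; c·n₁/n = 27·395/548 = 19.4617
RR_MH = (21.2565 + 7.5012 + 4.1880) / (59.2117 + 21.4617 + 19.4617) = 32.9456 / 100.1351 = 0.32901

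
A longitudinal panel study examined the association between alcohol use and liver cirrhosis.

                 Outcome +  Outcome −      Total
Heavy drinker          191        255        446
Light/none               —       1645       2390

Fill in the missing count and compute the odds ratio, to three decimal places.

The missing cell is in the unexposed row: 2390 − 1645 = 745.
So a = 191, b = 255, c = 745, d = 1645.
OR = (a·d)/(b·c) = (191 × 1645) / (255 × 745) = 314195 / 189975 = 1.65388

1.654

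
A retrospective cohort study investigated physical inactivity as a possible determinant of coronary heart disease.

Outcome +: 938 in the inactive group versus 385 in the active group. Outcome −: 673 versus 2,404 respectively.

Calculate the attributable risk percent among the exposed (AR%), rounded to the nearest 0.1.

From the description: a = 938, b = 673, c = 385, d = 2404.
Risk in exposed = 938/1611 = 0.58225; risk in unexposed = 385/2789 = 0.13804.
RR = 0.58225/0.13804 = 4.21789
AR% = (RR − 1)/RR × 100 = (4.21789 − 1)/4.21789 × 100 = 76.2915%

76.3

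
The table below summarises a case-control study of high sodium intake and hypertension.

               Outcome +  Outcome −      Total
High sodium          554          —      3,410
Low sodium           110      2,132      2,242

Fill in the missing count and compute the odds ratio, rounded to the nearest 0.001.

The missing cell is in the exposed row: 3410 − 554 = 2856.
So a = 554, b = 2856, c = 110, d = 2132.
OR = (a·d)/(b·c) = (554 × 2132) / (2856 × 110) = 1181128 / 314160 = 3.75964

3.760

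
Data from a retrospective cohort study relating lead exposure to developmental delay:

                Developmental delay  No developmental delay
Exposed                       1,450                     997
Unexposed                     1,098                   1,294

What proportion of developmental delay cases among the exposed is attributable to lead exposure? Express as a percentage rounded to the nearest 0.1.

22.5

Cells: a = 1450, b = 997, c = 1098, d = 1294.
Risk in exposed = 1450/2447 = 0.59256; risk in unexposed = 1098/2392 = 0.45903.
RR = 0.59256/0.45903 = 1.29090
AR% = (RR − 1)/RR × 100 = (1.29090 − 1)/1.29090 × 100 = 22.5347%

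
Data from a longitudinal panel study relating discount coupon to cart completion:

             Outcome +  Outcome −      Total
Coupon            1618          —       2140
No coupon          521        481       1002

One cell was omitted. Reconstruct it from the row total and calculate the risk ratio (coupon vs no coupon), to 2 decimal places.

The missing cell is in the exposed row: 2140 − 1618 = 522.
So a = 1618, b = 522, c = 521, d = 481.
RR = [a/(a+b)] / [c/(c+d)] = (1618/2140) / (521/1002) = 0.75607/0.51996 = 1.45410

1.45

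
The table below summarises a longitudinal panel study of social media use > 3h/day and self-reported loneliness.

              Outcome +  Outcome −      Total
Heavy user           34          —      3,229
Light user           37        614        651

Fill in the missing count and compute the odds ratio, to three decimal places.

The missing cell is in the exposed row: 3229 − 34 = 3195.
So a = 34, b = 3195, c = 37, d = 614.
OR = (a·d)/(b·c) = (34 × 614) / (3195 × 37) = 20876 / 118215 = 0.17659

0.177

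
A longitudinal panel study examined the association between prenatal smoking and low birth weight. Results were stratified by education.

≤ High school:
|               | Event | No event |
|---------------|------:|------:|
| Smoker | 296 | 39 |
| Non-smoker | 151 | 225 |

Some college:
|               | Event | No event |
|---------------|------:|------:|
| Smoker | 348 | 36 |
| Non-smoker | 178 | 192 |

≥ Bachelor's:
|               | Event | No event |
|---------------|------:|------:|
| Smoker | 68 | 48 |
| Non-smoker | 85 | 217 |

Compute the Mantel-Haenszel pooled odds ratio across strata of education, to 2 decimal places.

OR_MH = Σ(aᵢdᵢ/nᵢ) / Σ(bᵢcᵢ/nᵢ), where nᵢ is the stratum total.
Stratum 1 (≤ High school): n = 711; a·d/n = 296·225/711 = 93.6709; b·c/n = 39·151/711 = 8.2827
Stratum 2 (Some college): n = 754; a·d/n = 348·192/754 = 88.6154; b·c/n = 36·178/754 = 8.4987
Stratum 3 (≥ Bachelor's): n = 418; a·d/n = 68·217/418 = 35.3014; b·c/n = 48·85/418 = 9.7608
OR_MH = (93.6709 + 88.6154 + 35.3014) / (8.2827 + 8.4987 + 9.7608) = 217.5877 / 26.5421 = 8.19782

8.20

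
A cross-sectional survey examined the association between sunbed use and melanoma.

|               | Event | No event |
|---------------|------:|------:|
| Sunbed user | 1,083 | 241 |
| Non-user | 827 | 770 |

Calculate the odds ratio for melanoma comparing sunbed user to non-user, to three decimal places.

4.184

Cells: a = 1083, b = 241, c = 827, d = 770.
OR = (a·d)/(b·c) = (1083 × 770) / (241 × 827) = 833910 / 199307 = 4.18405
The odds of melanoma are about 4.18 times as high in the sunbed user group.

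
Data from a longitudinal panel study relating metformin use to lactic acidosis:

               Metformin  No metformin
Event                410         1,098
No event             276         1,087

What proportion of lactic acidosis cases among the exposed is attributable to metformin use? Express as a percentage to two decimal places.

Reading the table with exposure as columns: a = 410 (Metformin, case), b = 276 (Metformin, non-case), c = 1098 (No metformin, case), d = 1087.
Risk in exposed = 410/686 = 0.59767; risk in unexposed = 1098/2185 = 0.50252.
RR = 0.59767/0.50252 = 1.18935
AR% = (RR − 1)/RR × 100 = (1.18935 − 1)/1.18935 × 100 = 15.9203%

15.92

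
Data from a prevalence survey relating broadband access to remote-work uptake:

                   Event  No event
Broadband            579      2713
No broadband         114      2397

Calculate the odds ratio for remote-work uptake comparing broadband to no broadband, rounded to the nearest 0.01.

Cells: a = 579, b = 2713, c = 114, d = 2397.
OR = (a·d)/(b·c) = (579 × 2397) / (2713 × 114) = 1387863 / 309282 = 4.48737
The odds of remote-work uptake are about 4.49 times as high in the broadband group.

4.49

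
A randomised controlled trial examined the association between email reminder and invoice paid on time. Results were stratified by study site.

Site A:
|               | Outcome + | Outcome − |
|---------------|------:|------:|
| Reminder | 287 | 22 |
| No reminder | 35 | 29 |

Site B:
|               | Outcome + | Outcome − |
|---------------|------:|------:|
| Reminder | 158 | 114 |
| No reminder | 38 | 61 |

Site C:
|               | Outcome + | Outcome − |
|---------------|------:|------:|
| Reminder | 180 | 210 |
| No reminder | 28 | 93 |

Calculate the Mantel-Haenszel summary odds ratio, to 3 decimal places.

OR_MH = Σ(aᵢdᵢ/nᵢ) / Σ(bᵢcᵢ/nᵢ), where nᵢ is the stratum total.
Stratum 1 (Site A): n = 373; a·d/n = 287·29/373 = 22.3137; b·c/n = 22·35/373 = 2.0643
Stratum 2 (Site B): n = 371; a·d/n = 158·61/371 = 25.9784; b·c/n = 114·38/371 = 11.6765
Stratum 3 (Site C): n = 511; a·d/n = 180·93/511 = 32.7593; b·c/n = 210·28/511 = 11.5068
OR_MH = (22.3137 + 25.9784 + 32.7593) / (2.0643 + 11.6765 + 11.5068) = 81.0514 / 25.2477 = 3.21024

3.210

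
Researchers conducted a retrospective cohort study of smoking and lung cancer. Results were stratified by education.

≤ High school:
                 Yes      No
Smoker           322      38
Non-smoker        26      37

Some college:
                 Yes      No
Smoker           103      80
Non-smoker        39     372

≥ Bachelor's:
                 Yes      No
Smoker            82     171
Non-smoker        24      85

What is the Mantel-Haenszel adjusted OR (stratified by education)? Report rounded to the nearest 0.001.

5.914

OR_MH = Σ(aᵢdᵢ/nᵢ) / Σ(bᵢcᵢ/nᵢ), where nᵢ is the stratum total.
Stratum 1 (≤ High school): n = 423; a·d/n = 322·37/423 = 28.1655; b·c/n = 38·26/423 = 2.3357
Stratum 2 (Some college): n = 594; a·d/n = 103·372/594 = 64.5051; b·c/n = 80·39/594 = 5.2525
Stratum 3 (≥ Bachelor's): n = 362; a·d/n = 82·85/362 = 19.2541; b·c/n = 171·24/362 = 11.3370
OR_MH = (28.1655 + 64.5051 + 19.2541) / (2.3357 + 5.2525 + 11.3370) = 111.9247 / 18.9252 = 5.91404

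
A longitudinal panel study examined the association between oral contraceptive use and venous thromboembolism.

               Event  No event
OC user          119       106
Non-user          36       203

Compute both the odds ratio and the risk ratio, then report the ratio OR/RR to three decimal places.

Cells: a = 119, b = 106, c = 36, d = 203.
OR = (119·203)/(106·36) = 24157/3816 = 6.33045
Risk in exposed = 119/225 = 0.52889; risk in unexposed = 36/239 = 0.15063; RR = 3.51123
OR/RR = 6.33045 / 3.51123 = 1.80291
The outcome is not rare, so the OR lies further from 1 than the RR.

1.803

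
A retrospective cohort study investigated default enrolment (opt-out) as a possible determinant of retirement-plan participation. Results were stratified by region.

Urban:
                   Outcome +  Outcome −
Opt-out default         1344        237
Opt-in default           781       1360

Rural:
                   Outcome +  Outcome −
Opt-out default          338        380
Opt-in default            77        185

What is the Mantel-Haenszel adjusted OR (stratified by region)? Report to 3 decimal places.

6.972

OR_MH = Σ(aᵢdᵢ/nᵢ) / Σ(bᵢcᵢ/nᵢ), where nᵢ is the stratum total.
Stratum 1 (Urban): n = 3722; a·d/n = 1344·1360/3722 = 491.0908; b·c/n = 237·781/3722 = 49.7305
Stratum 2 (Rural): n = 980; a·d/n = 338·185/980 = 63.8061; b·c/n = 380·77/980 = 29.8571
OR_MH = (491.0908 + 63.8061) / (49.7305 + 29.8571) = 554.8969 / 79.5877 = 6.97215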